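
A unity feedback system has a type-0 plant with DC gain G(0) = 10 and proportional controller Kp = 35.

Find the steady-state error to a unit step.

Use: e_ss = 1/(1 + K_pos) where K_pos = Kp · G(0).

K_pos = Kp · G(0) = 35 × 10 = 350. e_ss = 1/(1 + 350) = 0.0028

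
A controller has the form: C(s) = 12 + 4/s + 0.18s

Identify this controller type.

This is a Proportional-Integral-Derivative (PID) controller.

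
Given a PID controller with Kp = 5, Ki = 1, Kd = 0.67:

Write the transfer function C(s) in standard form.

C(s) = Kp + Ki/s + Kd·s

Substituting values: C(s) = 5 + 1/s + 0.67s = (0.67s² + 5s + 1)/s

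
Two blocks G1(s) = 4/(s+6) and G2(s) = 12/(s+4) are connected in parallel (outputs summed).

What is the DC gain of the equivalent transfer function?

Parallel: G_eq = G1 + G2. DC gain = G1(0) + G2(0) = 4/6 + 12/4 = 0.6667 + 3 = 3.6667.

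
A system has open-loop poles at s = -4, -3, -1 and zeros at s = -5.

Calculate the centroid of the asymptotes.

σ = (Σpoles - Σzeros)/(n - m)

σ = (Σpoles - Σzeros)/(n - m) = (-8 - (-5))/(3 - 1) = -3/2 = -1.5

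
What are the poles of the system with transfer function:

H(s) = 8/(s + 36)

Pole is where denominator = 0: s + 36 = 0, so s = -36.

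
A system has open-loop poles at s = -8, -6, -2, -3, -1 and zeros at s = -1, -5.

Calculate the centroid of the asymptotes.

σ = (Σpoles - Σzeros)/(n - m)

σ = (Σpoles - Σzeros)/(n - m) = (-20 - (-6))/(5 - 2) = -14/3 = -4.67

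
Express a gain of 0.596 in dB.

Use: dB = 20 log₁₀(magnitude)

dB = 20 log₁₀(0.596) = -4.5 dB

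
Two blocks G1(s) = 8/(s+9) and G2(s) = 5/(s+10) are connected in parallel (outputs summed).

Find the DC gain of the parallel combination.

Parallel: G_eq = G1 + G2. DC gain = G1(0) + G2(0) = 8/9 + 5/10 = 0.8889 + 0.5 = 1.3889.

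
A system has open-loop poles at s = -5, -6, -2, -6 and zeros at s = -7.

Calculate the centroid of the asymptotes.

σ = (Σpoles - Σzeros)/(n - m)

σ = (Σpoles - Σzeros)/(n - m) = (-19 - (-7))/(4 - 1) = -12/3 = -4.0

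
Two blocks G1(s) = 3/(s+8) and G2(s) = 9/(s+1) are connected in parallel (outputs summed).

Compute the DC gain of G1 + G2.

Parallel: G_eq = G1 + G2. DC gain = G1(0) + G2(0) = 3/8 + 9/1 = 0.375 + 9 = 9.375.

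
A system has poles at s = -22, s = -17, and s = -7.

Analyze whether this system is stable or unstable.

All poles are in the left half-plane. System is stable.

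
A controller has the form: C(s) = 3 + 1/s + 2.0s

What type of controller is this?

This is a Proportional-Integral-Derivative (PID) controller.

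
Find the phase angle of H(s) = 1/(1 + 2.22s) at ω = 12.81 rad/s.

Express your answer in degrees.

Phase = -arctan(ωτ) = -arctan(12.81 × 2.22) = -88.0°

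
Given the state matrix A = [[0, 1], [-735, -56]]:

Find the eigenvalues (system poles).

det(A - λI) = λ² - (-56)λ + 735 = (λ - (-35))(λ - (-21)). Eigenvalues: -35, -21.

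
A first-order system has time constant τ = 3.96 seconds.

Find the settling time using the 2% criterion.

For first-order system, 2% settling time ≈ 4τ = 4 × 3.96 = 15.84 s.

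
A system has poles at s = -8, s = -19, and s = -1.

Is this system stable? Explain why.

All poles are in the left half-plane. System is stable.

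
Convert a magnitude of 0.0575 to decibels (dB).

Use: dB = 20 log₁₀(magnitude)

dB = 20 log₁₀(0.0575) = -24.8 dB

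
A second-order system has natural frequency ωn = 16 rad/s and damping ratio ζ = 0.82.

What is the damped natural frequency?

ωd = ωn√(1 - ζ²) = 16√(1 - 0.82²) = 9.16 rad/s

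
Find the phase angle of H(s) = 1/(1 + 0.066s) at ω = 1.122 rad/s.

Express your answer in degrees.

Phase = -arctan(ωτ) = -arctan(1.122 × 0.066) = -4.2°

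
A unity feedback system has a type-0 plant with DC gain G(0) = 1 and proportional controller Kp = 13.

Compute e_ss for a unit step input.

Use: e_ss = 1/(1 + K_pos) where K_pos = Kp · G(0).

K_pos = Kp · G(0) = 13 × 1 = 13. e_ss = 1/(1 + 13) = 0.0714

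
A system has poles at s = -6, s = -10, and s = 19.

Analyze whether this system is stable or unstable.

Pole(s) at s = 19 are not in the left half-plane. System is unstable.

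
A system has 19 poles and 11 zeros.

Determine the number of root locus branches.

Root locus has n branches where n = number of poles = 19.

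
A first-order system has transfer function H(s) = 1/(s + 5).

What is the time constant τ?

For H(s) = 1/(s + 1/τ), the pole is at -1/τ = -5, so τ = 1/5 = 0.2 s.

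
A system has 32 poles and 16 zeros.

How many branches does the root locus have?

Root locus has n branches where n = number of poles = 32.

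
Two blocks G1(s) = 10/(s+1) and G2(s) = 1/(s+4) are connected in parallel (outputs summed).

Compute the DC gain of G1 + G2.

Parallel: G_eq = G1 + G2. DC gain = G1(0) + G2(0) = 10/1 + 1/4 = 10 + 0.25 = 10.25.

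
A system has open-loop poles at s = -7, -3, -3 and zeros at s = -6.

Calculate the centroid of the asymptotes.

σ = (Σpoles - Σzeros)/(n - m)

σ = (Σpoles - Σzeros)/(n - m) = (-13 - (-6))/(3 - 1) = -7/2 = -3.5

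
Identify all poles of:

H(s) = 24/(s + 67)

Pole is where denominator = 0: s + 67 = 0, so s = -67.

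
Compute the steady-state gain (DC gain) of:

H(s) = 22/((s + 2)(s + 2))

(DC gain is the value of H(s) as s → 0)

DC gain = H(0) = 22/(2 × 2) = 22/4 = 5.5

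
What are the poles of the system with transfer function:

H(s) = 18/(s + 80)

Pole is where denominator = 0: s + 80 = 0, so s = -80.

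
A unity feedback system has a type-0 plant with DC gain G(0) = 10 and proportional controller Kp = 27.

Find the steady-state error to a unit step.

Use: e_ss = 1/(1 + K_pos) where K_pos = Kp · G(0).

K_pos = Kp · G(0) = 27 × 10 = 270. e_ss = 1/(1 + 270) = 0.0037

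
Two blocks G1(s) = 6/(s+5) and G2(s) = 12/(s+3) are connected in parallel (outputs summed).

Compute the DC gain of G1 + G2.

Parallel: G_eq = G1 + G2. DC gain = G1(0) + G2(0) = 6/5 + 12/3 = 1.2 + 4 = 5.2.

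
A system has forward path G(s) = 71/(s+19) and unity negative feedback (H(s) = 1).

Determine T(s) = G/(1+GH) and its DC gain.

T(s) = G/(1+GH) = [71/(s+19)] / [1 + 71/(s+19)] = 71/(s+19+71) = 71/(s+90). DC gain = 71/90 = 0.7889.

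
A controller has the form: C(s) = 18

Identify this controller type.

This is a Proportional (P) controller.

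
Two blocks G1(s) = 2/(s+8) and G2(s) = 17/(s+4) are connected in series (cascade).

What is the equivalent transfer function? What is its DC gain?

Series: multiply transfer functions. G_eq = 2/(s+8) × 17/(s+4) = 34/((s+8)(s+4)). DC gain = 34/(8×4) = 1.0625.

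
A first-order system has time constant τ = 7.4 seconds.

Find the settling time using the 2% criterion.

For first-order system, 2% settling time ≈ 4τ = 4 × 7.4 = 29.6 s.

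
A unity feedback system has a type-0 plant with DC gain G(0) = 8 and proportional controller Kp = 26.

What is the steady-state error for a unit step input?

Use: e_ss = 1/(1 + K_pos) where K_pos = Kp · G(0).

K_pos = Kp · G(0) = 26 × 8 = 208. e_ss = 1/(1 + 208) = 0.0048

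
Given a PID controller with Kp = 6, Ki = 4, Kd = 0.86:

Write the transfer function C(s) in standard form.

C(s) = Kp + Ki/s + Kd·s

Substituting values: C(s) = 6 + 4/s + 0.86s = (0.86s² + 6s + 4)/s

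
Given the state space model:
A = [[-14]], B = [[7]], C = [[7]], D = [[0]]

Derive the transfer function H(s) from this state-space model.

(sI - A)⁻¹ = 1/(s + 14). H(s) = 7 × 7/(s + 14) + 0 = 49/(s + 14).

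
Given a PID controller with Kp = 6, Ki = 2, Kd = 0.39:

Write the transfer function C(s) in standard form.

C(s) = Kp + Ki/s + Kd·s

Substituting values: C(s) = 6 + 2/s + 0.39s = (0.39s² + 6s + 2)/s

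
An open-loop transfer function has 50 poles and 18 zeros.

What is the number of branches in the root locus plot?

Root locus has n branches where n = number of poles = 50.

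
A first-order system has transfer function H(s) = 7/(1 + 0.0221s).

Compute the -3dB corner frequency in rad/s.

Corner frequency = 1/τ = 1/0.0221 = 45.249 rad/s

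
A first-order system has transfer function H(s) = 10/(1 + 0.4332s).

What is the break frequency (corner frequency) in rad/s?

Corner frequency = 1/τ = 1/0.4332 = 2.308 rad/s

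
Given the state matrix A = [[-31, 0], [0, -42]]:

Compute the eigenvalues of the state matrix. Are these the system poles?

For diagonal matrix, eigenvalues are diagonal entries: λ₁ = -31, λ₂ = -42. Eigenvalues of A = system poles.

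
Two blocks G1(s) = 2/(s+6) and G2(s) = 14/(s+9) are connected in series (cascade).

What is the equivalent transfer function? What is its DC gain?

Series: multiply transfer functions. G_eq = 2/(s+6) × 14/(s+9) = 28/((s+6)(s+9)). DC gain = 28/(6×9) = 0.5185.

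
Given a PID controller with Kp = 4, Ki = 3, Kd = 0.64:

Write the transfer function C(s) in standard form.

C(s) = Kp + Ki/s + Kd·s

Substituting values: C(s) = 4 + 3/s + 0.64s = (0.64s² + 4s + 3)/s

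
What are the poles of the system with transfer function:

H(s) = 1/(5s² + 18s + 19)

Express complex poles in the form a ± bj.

Discriminant = 18² - 4×5×19 = 324 - 380 = -56 < 0, so the poles are a complex conjugate pair s = (-18 ± j√56)/(2×5). Real part = -18/(2×5) = -18/10 = -1.8; imaginary part = ±√56/(2×5) ≈ 0.7483. Poles: s = -1.8 ± 0.7483j.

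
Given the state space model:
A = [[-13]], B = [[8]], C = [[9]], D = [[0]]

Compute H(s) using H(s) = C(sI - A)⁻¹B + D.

(sI - A)⁻¹ = 1/(s + 13). H(s) = 9 × 8/(s + 13) + 0 = 72/(s + 13).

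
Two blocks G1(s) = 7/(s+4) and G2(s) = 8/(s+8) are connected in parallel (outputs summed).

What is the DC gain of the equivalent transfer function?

Parallel: G_eq = G1 + G2. DC gain = G1(0) + G2(0) = 7/4 + 8/8 = 1.75 + 1 = 2.75.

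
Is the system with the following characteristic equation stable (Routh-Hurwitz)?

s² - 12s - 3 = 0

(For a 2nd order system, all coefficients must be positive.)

Coefficients: 1, -12, -3. b=-12, c=-3 not positive, so system is unstable.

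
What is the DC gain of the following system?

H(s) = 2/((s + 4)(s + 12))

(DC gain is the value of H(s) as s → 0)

DC gain = H(0) = 2/(4 × 12) = 2/48 = 0.0417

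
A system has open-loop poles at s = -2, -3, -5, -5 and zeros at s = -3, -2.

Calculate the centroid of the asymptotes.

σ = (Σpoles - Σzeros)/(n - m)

σ = (Σpoles - Σzeros)/(n - m) = (-15 - (-5))/(4 - 2) = -10/2 = -5.0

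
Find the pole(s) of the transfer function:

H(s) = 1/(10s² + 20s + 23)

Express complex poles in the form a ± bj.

Discriminant = 20² - 4×10×23 = 400 - 920 = -520 < 0, so the poles are a complex conjugate pair s = (-20 ± j√520)/(2×10). Real part = -20/(2×10) = -20/20 = -1; imaginary part = ±√520/(2×10) ≈ 1.1402. Poles: s = -1 ± 1.1402j.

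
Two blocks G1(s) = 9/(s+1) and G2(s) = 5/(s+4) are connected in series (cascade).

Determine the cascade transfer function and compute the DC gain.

Series: multiply transfer functions. G_eq = 9/(s+1) × 5/(s+4) = 45/((s+1)(s+4)). DC gain = 45/(1×4) = 11.25.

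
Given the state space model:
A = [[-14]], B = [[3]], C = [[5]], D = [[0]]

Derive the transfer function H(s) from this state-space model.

(sI - A)⁻¹ = 1/(s + 14). H(s) = 5 × 3/(s + 14) + 0 = 15/(s + 14).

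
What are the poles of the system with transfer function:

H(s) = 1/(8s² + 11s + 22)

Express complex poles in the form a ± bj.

Discriminant = 11² - 4×8×22 = 121 - 704 = -583 < 0, so the poles are a complex conjugate pair s = (-11 ± j√583)/(2×8). Real part = -11/(2×8) = -11/16 = -0.6875; imaginary part = ±√583/(2×8) ≈ 1.5091. Poles: s = -0.6875 ± 1.5091j.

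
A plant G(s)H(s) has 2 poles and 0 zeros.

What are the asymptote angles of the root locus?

n - m = 2 - 0 = 2. Angles: θk = (2k + 1)·180°/2 = 90°, 270°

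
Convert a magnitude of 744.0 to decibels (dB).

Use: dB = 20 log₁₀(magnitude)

dB = 20 log₁₀(744.0) = 57.4 dB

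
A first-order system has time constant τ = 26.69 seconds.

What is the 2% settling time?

For first-order system, 2% settling time ≈ 4τ = 4 × 26.69 = 106.76 s.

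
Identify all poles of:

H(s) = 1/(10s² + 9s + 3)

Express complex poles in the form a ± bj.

Discriminant = 9² - 4×10×3 = 81 - 120 = -39 < 0, so the poles are a complex conjugate pair s = (-9 ± j√39)/(2×10). Real part = -9/(2×10) = -9/20 = -0.45; imaginary part = ±√39/(2×10) ≈ 0.3122. Poles: s = -0.45 ± 0.3122j.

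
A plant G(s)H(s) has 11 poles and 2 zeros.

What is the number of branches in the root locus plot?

Root locus has n branches where n = number of poles = 11.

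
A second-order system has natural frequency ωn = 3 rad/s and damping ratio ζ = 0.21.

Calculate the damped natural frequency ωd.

ωd = ωn√(1 - ζ²) = 3√(1 - 0.21²) = 2.93 rad/s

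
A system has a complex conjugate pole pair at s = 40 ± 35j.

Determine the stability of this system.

Real part of poles is 40 (> 0, right half-plane). Unstable.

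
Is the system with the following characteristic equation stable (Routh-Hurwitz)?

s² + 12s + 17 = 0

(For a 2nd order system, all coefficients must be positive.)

Coefficients: 1, 12, 17. All positive, so system is stable.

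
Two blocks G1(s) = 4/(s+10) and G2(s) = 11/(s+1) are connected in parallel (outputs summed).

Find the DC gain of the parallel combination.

Parallel: G_eq = G1 + G2. DC gain = G1(0) + G2(0) = 4/10 + 11/1 = 0.4 + 11 = 11.4.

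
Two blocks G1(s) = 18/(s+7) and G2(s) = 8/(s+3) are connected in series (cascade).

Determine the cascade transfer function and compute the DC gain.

Series: multiply transfer functions. G_eq = 18/(s+7) × 8/(s+3) = 144/((s+7)(s+3)). DC gain = 144/(7×3) = 6.8571.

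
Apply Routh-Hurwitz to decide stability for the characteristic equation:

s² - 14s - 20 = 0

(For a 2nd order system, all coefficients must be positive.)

Coefficients: 1, -14, -20. b=-14, c=-20 not positive, so system is unstable.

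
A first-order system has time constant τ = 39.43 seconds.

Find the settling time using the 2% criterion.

For first-order system, 2% settling time ≈ 4τ = 4 × 39.43 = 157.72 s.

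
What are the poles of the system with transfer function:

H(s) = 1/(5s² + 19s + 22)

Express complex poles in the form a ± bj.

Discriminant = 19² - 4×5×22 = 361 - 440 = -79 < 0, so the poles are a complex conjugate pair s = (-19 ± j√79)/(2×5). Real part = -19/(2×5) = -19/10 = -1.9; imaginary part = ±√79/(2×5) ≈ 0.8888. Poles: s = -1.9 ± 0.8888j.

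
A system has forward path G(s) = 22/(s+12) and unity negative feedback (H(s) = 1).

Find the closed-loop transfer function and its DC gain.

T(s) = G/(1+GH) = [22/(s+12)] / [1 + 22/(s+12)] = 22/(s+12+22) = 22/(s+34). DC gain = 22/34 = 0.6471.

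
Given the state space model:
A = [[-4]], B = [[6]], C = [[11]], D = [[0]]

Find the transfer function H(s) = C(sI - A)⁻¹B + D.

(sI - A)⁻¹ = 1/(s + 4). H(s) = 11 × 6/(s + 4) + 0 = 66/(s + 4).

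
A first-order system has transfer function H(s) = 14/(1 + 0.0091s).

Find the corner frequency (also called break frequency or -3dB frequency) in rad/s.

Corner frequency = 1/τ = 1/0.0091 = 109.89 rad/s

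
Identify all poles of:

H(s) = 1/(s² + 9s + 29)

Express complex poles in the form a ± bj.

Discriminant = 9² - 4×1×29 = 81 - 116 = -35 < 0, so the poles are a complex conjugate pair s = (-9 ± j√35)/(2×1). Real part = -9/(2×1) = -9/2 = -4.5; imaginary part = ±√35/(2×1) ≈ 2.9580. Poles: s = -4.5 ± 2.9580j.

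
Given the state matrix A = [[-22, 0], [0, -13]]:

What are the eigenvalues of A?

For diagonal matrix, eigenvalues are diagonal entries: λ₁ = -22, λ₂ = -13.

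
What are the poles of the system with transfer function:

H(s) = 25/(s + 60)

Pole is where denominator = 0: s + 60 = 0, so s = -60.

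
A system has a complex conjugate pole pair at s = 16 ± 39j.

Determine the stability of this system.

Real part of poles is 16 (> 0, right half-plane). Unstable.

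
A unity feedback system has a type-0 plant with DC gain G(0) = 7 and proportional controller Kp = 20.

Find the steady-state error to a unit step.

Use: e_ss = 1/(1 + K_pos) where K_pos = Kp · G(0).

K_pos = Kp · G(0) = 20 × 7 = 140. e_ss = 1/(1 + 140) = 0.0071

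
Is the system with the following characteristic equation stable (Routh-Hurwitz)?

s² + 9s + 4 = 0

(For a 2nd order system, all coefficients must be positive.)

Coefficients: 1, 9, 4. All positive, so system is stable.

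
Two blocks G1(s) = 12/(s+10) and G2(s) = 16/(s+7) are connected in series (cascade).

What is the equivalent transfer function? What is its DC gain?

Series: multiply transfer functions. G_eq = 12/(s+10) × 16/(s+7) = 192/((s+10)(s+7)). DC gain = 192/(10×7) = 2.7429.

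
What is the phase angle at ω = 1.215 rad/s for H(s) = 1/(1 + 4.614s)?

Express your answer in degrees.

Phase = -arctan(ωτ) = -arctan(1.215 × 4.614) = -79.9°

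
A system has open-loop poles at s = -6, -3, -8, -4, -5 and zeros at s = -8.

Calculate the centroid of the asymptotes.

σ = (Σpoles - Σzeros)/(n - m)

σ = (Σpoles - Σzeros)/(n - m) = (-26 - (-8))/(5 - 1) = -18/4 = -4.5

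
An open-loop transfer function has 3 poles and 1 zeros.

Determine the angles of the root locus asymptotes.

n - m = 3 - 1 = 2. Angles: θk = (2k + 1)·180°/2 = 90°, 270°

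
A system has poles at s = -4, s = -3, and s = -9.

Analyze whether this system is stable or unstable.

All poles are in the left half-plane. System is stable.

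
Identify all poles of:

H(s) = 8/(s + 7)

Pole is where denominator = 0: s + 7 = 0, so s = -7.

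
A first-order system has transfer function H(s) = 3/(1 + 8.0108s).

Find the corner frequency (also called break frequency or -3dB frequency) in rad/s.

Corner frequency = 1/τ = 1/8.0108 = 0.125 rad/s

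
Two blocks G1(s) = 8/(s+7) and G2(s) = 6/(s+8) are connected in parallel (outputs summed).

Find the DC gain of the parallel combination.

Parallel: G_eq = G1 + G2. DC gain = G1(0) + G2(0) = 8/7 + 6/8 = 1.1429 + 0.75 = 1.8929.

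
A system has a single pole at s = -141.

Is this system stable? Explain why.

Pole at s = -141 is in the left half-plane. Stable.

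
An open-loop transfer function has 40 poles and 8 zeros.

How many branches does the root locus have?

Root locus has n branches where n = number of poles = 40.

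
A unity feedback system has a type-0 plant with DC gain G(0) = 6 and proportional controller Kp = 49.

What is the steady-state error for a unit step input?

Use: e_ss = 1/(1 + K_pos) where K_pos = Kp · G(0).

K_pos = Kp · G(0) = 49 × 6 = 294. e_ss = 1/(1 + 294) = 0.0034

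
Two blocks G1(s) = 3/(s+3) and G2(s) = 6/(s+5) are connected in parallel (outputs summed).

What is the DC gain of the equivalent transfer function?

Parallel: G_eq = G1 + G2. DC gain = G1(0) + G2(0) = 3/3 + 6/5 = 1 + 1.2 = 2.2.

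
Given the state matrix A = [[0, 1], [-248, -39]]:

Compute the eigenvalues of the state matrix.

det(A - λI) = λ² - (-39)λ + 248 = (λ - (-8))(λ - (-31)). Eigenvalues: -8, -31.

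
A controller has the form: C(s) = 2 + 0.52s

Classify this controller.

This is a Proportional-Derivative (PD) controller.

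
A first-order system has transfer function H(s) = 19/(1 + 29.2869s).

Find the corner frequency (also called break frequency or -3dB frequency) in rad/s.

Corner frequency = 1/τ = 1/29.2869 = 0.034 rad/s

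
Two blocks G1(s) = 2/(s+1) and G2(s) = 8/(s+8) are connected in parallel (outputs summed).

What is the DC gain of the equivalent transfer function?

Parallel: G_eq = G1 + G2. DC gain = G1(0) + G2(0) = 2/1 + 8/8 = 2 + 1 = 3.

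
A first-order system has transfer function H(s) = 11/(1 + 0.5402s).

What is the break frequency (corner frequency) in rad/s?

Corner frequency = 1/τ = 1/0.5402 = 1.851 rad/s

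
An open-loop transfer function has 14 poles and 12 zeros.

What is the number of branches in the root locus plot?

Root locus has n branches where n = number of poles = 14.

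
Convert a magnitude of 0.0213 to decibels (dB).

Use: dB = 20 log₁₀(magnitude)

dB = 20 log₁₀(0.0213) = -33.4 dB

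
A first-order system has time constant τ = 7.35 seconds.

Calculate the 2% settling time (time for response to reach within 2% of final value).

For first-order system, 2% settling time ≈ 4τ = 4 × 7.35 = 29.4 s.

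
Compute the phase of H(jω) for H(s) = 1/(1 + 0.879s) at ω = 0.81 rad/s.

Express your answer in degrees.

Phase = -arctan(ωτ) = -arctan(0.81 × 0.879) = -35.5°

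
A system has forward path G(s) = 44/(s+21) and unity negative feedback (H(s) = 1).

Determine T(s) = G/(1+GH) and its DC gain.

T(s) = G/(1+GH) = [44/(s+21)] / [1 + 44/(s+21)] = 44/(s+21+44) = 44/(s+65). DC gain = 44/65 = 0.6769.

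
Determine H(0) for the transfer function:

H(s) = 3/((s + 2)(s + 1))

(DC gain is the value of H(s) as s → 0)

DC gain = H(0) = 3/(2 × 1) = 3/2 = 1.5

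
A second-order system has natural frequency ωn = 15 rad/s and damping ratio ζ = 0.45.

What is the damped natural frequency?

ωd = ωn√(1 - ζ²) = 15√(1 - 0.45²) = 13.4 rad/s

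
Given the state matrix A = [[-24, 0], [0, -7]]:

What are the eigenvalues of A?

For diagonal matrix, eigenvalues are diagonal entries: λ₁ = -24, λ₂ = -7.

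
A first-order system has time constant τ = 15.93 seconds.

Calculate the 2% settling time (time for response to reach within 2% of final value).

For first-order system, 2% settling time ≈ 4τ = 4 × 15.93 = 63.72 s.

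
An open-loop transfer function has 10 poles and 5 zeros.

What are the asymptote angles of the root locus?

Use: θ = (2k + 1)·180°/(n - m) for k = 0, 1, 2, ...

n - m = 10 - 5 = 5. Angles: θk = (2k + 1)·180°/5 = 36°, 108°, 180°, 252°, 324°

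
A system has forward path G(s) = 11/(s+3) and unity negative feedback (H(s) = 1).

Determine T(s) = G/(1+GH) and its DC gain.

T(s) = G/(1+GH) = [11/(s+3)] / [1 + 11/(s+3)] = 11/(s+3+11) = 11/(s+14). DC gain = 11/14 = 0.7857.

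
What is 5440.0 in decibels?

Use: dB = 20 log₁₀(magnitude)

dB = 20 log₁₀(5440.0) = 74.7 dB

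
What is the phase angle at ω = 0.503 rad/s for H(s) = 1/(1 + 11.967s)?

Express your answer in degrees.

Phase = -arctan(ωτ) = -arctan(0.503 × 11.967) = -80.6°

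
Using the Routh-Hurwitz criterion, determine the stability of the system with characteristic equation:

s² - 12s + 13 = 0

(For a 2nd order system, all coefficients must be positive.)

Coefficients: 1, -12, 13. b=-12 not positive, so system is unstable.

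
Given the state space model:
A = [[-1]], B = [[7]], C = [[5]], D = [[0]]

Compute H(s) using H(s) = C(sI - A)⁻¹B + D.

(sI - A)⁻¹ = 1/(s + 1). H(s) = 5 × 7/(s + 1) + 0 = 35/(s + 1).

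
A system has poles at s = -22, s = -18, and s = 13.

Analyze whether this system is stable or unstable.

Pole(s) at s = 13 are not in the left half-plane. System is unstable.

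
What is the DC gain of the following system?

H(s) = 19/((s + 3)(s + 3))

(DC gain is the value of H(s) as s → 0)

DC gain = H(0) = 19/(3 × 3) = 19/9 = 2.1111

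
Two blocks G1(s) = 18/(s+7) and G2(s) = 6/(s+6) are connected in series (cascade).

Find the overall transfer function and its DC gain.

Series: multiply transfer functions. G_eq = 18/(s+7) × 6/(s+6) = 108/((s+7)(s+6)). DC gain = 108/(7×6) = 2.5714.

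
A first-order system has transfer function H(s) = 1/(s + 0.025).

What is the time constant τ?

For H(s) = 1/(s + 1/τ), the pole is at -1/τ = -0.025, so τ = 1/0.025 = 40 s.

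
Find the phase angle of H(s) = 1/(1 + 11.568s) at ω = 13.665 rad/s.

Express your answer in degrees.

Phase = -arctan(ωτ) = -arctan(13.665 × 11.568) = -89.6°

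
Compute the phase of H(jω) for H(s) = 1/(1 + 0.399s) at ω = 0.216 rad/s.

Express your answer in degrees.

Phase = -arctan(ωτ) = -arctan(0.216 × 0.399) = -4.9°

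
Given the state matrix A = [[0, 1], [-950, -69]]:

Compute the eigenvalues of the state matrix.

det(A - λI) = λ² - (-69)λ + 950 = (λ - (-19))(λ - (-50)). Eigenvalues: -19, -50.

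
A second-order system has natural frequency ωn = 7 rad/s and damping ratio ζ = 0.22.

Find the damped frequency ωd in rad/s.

ωd = ωn√(1 - ζ²) = 7√(1 - 0.22²) = 6.83 rad/s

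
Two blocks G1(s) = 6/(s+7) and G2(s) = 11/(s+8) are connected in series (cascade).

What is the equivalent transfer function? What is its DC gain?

Series: multiply transfer functions. G_eq = 6/(s+7) × 11/(s+8) = 66/((s+7)(s+8)). DC gain = 66/(7×8) = 1.1786.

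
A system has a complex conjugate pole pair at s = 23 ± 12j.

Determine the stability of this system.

Real part of poles is 23 (> 0, right half-plane). Unstable.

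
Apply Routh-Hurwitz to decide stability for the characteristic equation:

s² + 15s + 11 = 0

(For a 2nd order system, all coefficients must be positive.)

Coefficients: 1, 15, 11. All positive, so system is stable.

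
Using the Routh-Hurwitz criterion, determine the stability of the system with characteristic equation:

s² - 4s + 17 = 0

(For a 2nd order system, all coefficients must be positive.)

Coefficients: 1, -4, 17. b=-4 not positive, so system is unstable.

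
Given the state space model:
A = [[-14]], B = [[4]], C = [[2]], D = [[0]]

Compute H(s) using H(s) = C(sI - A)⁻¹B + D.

(sI - A)⁻¹ = 1/(s + 14). H(s) = 2 × 4/(s + 14) + 0 = 8/(s + 14).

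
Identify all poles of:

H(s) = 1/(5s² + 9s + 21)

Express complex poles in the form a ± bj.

Discriminant = 9² - 4×5×21 = 81 - 420 = -339 < 0, so the poles are a complex conjugate pair s = (-9 ± j√339)/(2×5). Real part = -9/(2×5) = -9/10 = -0.9; imaginary part = ±√339/(2×5) ≈ 1.8412. Poles: s = -0.9 ± 1.8412j.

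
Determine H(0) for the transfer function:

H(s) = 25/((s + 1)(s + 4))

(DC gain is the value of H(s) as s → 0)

DC gain = H(0) = 25/(1 × 4) = 25/4 = 6.25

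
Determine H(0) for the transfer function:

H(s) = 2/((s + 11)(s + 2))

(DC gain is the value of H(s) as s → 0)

DC gain = H(0) = 2/(11 × 2) = 2/22 = 0.0909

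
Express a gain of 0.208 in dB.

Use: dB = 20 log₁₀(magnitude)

dB = 20 log₁₀(0.208) = -13.6 dB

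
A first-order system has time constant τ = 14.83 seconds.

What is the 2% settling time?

For first-order system, 2% settling time ≈ 4τ = 4 × 14.83 = 59.32 s.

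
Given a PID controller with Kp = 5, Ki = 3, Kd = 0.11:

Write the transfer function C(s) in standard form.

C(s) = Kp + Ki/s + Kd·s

Substituting values: C(s) = 5 + 3/s + 0.11s = (0.11s² + 5s + 3)/s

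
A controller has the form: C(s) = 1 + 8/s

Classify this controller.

This is a Proportional-Integral (PI) controller.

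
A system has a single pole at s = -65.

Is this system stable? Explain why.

Pole at s = -65 is in the left half-plane. Stable.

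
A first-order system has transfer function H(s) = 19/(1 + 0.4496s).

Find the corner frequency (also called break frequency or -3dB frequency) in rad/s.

Corner frequency = 1/τ = 1/0.4496 = 2.224 rad/s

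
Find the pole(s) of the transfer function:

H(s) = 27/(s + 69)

Pole is where denominator = 0: s + 69 = 0, so s = -69.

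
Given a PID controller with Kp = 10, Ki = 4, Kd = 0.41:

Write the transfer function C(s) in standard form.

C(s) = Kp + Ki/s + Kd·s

Substituting values: C(s) = 10 + 4/s + 0.41s = (0.41s² + 10s + 4)/s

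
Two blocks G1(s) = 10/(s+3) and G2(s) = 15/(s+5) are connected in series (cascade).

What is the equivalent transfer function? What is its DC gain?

Series: multiply transfer functions. G_eq = 10/(s+3) × 15/(s+5) = 150/((s+3)(s+5)). DC gain = 150/(3×5) = 10.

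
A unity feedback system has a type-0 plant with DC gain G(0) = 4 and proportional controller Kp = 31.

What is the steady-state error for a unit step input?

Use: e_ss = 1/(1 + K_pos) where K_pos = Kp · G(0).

K_pos = Kp · G(0) = 31 × 4 = 124. e_ss = 1/(1 + 124) = 0.008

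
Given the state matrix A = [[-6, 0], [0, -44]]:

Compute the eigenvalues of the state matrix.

For diagonal matrix, eigenvalues are diagonal entries: λ₁ = -6, λ₂ = -44.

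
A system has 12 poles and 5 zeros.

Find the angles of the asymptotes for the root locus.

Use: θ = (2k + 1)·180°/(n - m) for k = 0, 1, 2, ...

n - m = 12 - 5 = 7. Angles: θk = (2k + 1)·180°/7 = 25.71°, 77.14°, 128.57°, 180°, 231.43°, 282.86°, 334.29°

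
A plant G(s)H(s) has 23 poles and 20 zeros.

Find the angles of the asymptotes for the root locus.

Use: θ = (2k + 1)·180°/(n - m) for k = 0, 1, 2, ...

n - m = 23 - 20 = 3. Angles: θk = (2k + 1)·180°/3 = 60°, 180°, 300°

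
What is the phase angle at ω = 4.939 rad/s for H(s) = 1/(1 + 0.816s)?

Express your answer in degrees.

Phase = -arctan(ωτ) = -arctan(4.939 × 0.816) = -76.1°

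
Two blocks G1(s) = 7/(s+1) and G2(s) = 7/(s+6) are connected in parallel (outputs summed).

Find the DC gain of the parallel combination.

Parallel: G_eq = G1 + G2. DC gain = G1(0) + G2(0) = 7/1 + 7/6 = 7 + 1.1667 = 8.1667.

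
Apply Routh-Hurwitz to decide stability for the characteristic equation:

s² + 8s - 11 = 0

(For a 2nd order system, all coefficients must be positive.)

Coefficients: 1, 8, -11. c=-11 not positive, so system is unstable.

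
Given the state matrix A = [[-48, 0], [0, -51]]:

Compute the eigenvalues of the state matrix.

For diagonal matrix, eigenvalues are diagonal entries: λ₁ = -48, λ₂ = -51.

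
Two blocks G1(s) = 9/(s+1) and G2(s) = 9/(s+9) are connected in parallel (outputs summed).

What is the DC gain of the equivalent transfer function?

Parallel: G_eq = G1 + G2. DC gain = G1(0) + G2(0) = 9/1 + 9/9 = 9 + 1 = 10.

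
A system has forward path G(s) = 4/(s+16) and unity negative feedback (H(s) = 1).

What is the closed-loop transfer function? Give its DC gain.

T(s) = G/(1+GH) = [4/(s+16)] / [1 + 4/(s+16)] = 4/(s+16+4) = 4/(s+20). DC gain = 4/20 = 0.2.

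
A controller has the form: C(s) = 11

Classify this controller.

This is a Proportional (P) controller.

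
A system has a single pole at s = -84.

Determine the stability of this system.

Pole at s = -84 is in the left half-plane. Stable.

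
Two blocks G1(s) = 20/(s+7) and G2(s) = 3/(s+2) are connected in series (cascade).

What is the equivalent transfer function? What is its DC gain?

Series: multiply transfer functions. G_eq = 20/(s+7) × 3/(s+2) = 60/((s+7)(s+2)). DC gain = 60/(7×2) = 4.2857.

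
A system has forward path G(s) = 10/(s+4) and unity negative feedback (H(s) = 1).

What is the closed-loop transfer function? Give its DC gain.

T(s) = G/(1+GH) = [10/(s+4)] / [1 + 10/(s+4)] = 10/(s+4+10) = 10/(s+14). DC gain = 10/14 = 0.7143.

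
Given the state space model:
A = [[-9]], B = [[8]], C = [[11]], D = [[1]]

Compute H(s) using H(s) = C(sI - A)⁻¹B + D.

(sI - A)⁻¹ = 1/(s + 9). H(s) = 11×8/(s + 9) + 1 = (s + 97)/(s + 9).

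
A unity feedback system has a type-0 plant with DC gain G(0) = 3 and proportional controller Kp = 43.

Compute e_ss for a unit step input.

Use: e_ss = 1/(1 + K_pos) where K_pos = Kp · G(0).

K_pos = Kp · G(0) = 43 × 3 = 129. e_ss = 1/(1 + 129) = 0.0077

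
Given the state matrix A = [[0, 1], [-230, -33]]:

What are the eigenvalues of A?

det(A - λI) = λ² - (-33)λ + 230 = (λ - (-23))(λ - (-10)). Eigenvalues: -23, -10.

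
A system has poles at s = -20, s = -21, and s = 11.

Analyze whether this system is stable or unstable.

Pole(s) at s = 11 are not in the left half-plane. System is unstable.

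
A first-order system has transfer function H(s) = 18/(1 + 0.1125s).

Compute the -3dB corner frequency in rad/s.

Corner frequency = 1/τ = 1/0.1125 = 8.889 rad/s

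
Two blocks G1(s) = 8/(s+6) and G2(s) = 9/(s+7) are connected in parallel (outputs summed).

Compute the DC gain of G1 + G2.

Parallel: G_eq = G1 + G2. DC gain = G1(0) + G2(0) = 8/6 + 9/7 = 1.3333 + 1.2857 = 2.6190.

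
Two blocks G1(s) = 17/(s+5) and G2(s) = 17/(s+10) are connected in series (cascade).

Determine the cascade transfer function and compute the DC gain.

Series: multiply transfer functions. G_eq = 17/(s+5) × 17/(s+10) = 289/((s+5)(s+10)). DC gain = 289/(5×10) = 5.78.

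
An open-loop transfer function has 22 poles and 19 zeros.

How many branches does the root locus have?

Root locus has n branches where n = number of poles = 22.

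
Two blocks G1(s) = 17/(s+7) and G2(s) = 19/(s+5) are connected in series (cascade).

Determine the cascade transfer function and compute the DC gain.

Series: multiply transfer functions. G_eq = 17/(s+7) × 19/(s+5) = 323/((s+7)(s+5)). DC gain = 323/(7×5) = 9.2286.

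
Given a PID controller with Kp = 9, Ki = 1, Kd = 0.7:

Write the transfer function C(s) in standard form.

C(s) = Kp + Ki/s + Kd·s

Substituting values: C(s) = 9 + 1/s + 0.7s = (0.7s² + 9s + 1)/s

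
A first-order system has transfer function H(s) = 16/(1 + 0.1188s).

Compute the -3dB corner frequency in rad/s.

Corner frequency = 1/τ = 1/0.1188 = 8.418 rad/s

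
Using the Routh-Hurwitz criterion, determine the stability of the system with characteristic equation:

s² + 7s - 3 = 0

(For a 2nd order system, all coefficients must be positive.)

Coefficients: 1, 7, -3. c=-3 not positive, so system is unstable.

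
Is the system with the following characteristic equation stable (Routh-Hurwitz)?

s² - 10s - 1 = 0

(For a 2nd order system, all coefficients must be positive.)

Coefficients: 1, -10, -1. b=-10, c=-1 not positive, so system is unstable.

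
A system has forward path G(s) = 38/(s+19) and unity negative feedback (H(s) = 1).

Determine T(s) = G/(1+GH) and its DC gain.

T(s) = G/(1+GH) = [38/(s+19)] / [1 + 38/(s+19)] = 38/(s+19+38) = 38/(s+57). DC gain = 38/57 = 0.6667.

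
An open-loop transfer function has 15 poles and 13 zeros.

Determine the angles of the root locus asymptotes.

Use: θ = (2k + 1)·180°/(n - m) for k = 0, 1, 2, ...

n - m = 15 - 13 = 2. Angles: θk = (2k + 1)·180°/2 = 90°, 270°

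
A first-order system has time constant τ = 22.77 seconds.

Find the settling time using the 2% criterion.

For first-order system, 2% settling time ≈ 4τ = 4 × 22.77 = 91.08 s.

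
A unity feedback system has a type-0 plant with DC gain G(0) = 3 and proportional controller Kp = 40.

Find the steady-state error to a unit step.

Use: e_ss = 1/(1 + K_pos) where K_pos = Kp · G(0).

K_pos = Kp · G(0) = 40 × 3 = 120. e_ss = 1/(1 + 120) = 0.0083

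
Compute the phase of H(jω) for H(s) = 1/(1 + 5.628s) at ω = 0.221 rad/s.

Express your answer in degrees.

Phase = -arctan(ωτ) = -arctan(0.221 × 5.628) = -51.2°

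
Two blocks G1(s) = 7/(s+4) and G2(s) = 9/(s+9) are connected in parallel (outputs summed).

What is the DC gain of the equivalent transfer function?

Parallel: G_eq = G1 + G2. DC gain = G1(0) + G2(0) = 7/4 + 9/9 = 1.75 + 1 = 2.75.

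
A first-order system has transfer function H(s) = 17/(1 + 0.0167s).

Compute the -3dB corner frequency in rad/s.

Corner frequency = 1/τ = 1/0.0167 = 59.88 rad/s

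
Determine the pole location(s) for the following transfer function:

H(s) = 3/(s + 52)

Pole is where denominator = 0: s + 52 = 0, so s = -52.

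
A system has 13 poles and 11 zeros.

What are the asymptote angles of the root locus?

n - m = 13 - 11 = 2. Angles: θk = (2k + 1)·180°/2 = 90°, 270°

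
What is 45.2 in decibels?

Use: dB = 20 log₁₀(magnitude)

dB = 20 log₁₀(45.2) = 33.1 dB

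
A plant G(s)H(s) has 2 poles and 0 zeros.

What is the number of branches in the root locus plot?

Root locus has n branches where n = number of poles = 2.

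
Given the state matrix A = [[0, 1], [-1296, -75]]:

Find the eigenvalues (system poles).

det(A - λI) = λ² - (-75)λ + 1296 = (λ - (-48))(λ - (-27)). Eigenvalues: -48, -27.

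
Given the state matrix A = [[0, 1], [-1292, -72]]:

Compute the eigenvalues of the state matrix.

det(A - λI) = λ² - (-72)λ + 1292 = (λ - (-38))(λ - (-34)). Eigenvalues: -38, -34.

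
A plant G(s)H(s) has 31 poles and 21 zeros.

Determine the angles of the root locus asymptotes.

n - m = 31 - 21 = 10. Angles: θk = (2k + 1)·180°/10 = 18°, 54°, 90°, 126°, 162°, 198°, 234°, 270°, 306°, 342°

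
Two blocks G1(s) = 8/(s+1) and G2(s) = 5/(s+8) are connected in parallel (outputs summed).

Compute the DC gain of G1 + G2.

Parallel: G_eq = G1 + G2. DC gain = G1(0) + G2(0) = 8/1 + 5/8 = 8 + 0.625 = 8.625.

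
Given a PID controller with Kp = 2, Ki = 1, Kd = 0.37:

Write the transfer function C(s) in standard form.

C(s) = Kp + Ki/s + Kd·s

Substituting values: C(s) = 2 + 1/s + 0.37s = (0.37s² + 2s + 1)/s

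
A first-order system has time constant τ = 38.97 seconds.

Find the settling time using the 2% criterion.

For first-order system, 2% settling time ≈ 4τ = 4 × 38.97 = 155.88 s.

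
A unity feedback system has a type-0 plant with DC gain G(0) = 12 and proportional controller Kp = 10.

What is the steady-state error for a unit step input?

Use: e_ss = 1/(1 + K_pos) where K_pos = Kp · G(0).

K_pos = Kp · G(0) = 10 × 12 = 120. e_ss = 1/(1 + 120) = 0.0083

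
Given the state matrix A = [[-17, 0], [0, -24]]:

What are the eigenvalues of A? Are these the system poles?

For diagonal matrix, eigenvalues are diagonal entries: λ₁ = -17, λ₂ = -24. Eigenvalues of A = system poles.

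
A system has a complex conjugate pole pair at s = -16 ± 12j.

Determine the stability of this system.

Real part of poles is -16 (< 0, left half-plane). Stable.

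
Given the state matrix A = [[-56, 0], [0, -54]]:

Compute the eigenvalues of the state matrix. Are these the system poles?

For diagonal matrix, eigenvalues are diagonal entries: λ₁ = -56, λ₂ = -54. Eigenvalues of A = system poles.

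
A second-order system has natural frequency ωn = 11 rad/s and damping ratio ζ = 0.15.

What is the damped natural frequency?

ωd = ωn√(1 - ζ²) = 11√(1 - 0.15²) = 10.88 rad/s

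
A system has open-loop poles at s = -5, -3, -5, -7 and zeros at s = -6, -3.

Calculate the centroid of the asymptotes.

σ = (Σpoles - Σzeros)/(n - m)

σ = (Σpoles - Σzeros)/(n - m) = (-20 - (-9))/(4 - 2) = -11/2 = -5.5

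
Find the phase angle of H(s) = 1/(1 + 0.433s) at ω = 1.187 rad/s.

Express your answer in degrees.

Phase = -arctan(ωτ) = -arctan(1.187 × 0.433) = -27.2°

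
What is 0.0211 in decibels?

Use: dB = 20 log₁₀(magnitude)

dB = 20 log₁₀(0.0211) = -33.5 dB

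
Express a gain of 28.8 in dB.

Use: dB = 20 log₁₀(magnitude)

dB = 20 log₁₀(28.8) = 29.2 dB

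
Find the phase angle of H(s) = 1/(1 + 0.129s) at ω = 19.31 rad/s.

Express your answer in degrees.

Phase = -arctan(ωτ) = -arctan(19.31 × 0.129) = -68.1°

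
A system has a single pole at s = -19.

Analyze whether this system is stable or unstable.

Pole at s = -19 is in the left half-plane. Stable.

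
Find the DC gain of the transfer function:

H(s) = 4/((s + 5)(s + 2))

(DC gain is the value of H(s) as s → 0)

DC gain = H(0) = 4/(5 × 2) = 4/10 = 0.4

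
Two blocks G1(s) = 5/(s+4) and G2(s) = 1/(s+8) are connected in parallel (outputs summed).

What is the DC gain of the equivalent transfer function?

Parallel: G_eq = G1 + G2. DC gain = G1(0) + G2(0) = 5/4 + 1/8 = 1.25 + 0.125 = 1.375.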